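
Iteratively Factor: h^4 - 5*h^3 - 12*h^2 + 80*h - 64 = (h + 4)*(h^3 - 9*h^2 + 24*h - 16) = (h - 1)*(h + 4)*(h^2 - 8*h + 16) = (h - 4)*(h - 1)*(h + 4)*(h - 4)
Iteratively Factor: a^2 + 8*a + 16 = (a + 4)*(a + 4)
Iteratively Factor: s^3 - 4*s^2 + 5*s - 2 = (s - 1)*(s^2 - 3*s + 2) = (s - 2)*(s - 1)*(s - 1)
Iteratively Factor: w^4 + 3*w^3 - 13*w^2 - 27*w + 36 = (w - 1)*(w^3 + 4*w^2 - 9*w - 36) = (w - 3)*(w - 1)*(w^2 + 7*w + 12) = (w - 3)*(w - 1)*(w + 3)*(w + 4)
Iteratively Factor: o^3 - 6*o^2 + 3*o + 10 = (o + 1)*(o^2 - 7*o + 10) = (o - 5)*(o + 1)*(o - 2)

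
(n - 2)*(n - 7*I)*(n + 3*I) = n^3 - 2*n^2 - 4*I*n^2 + 21*n + 8*I*n - 42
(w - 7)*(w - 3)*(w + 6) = w^3 - 4*w^2 - 39*w + 126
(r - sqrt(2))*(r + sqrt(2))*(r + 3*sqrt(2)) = r^3 + 3*sqrt(2)*r^2 - 2*r - 6*sqrt(2)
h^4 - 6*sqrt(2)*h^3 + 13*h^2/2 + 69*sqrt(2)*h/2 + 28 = (h - 4*sqrt(2))*(h - 7*sqrt(2)/2)*(h + sqrt(2)/2)*(h + sqrt(2))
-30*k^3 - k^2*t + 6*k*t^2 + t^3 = (-2*k + t)*(3*k + t)*(5*k + t)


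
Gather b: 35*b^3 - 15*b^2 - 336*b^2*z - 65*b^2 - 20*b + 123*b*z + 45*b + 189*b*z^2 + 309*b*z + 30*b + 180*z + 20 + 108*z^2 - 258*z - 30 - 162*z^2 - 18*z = 35*b^3 + b^2*(-336*z - 80) + b*(189*z^2 + 432*z + 55) - 54*z^2 - 96*z - 10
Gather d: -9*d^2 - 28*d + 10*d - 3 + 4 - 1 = -9*d^2 - 18*d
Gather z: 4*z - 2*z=2*z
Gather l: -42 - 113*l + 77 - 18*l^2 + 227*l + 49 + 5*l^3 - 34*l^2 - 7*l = 5*l^3 - 52*l^2 + 107*l + 84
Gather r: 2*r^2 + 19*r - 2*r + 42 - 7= 2*r^2 + 17*r + 35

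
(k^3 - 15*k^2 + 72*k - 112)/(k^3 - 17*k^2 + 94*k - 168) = (k - 4)/(k - 6)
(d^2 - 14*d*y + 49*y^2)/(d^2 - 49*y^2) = (d - 7*y)/(d + 7*y)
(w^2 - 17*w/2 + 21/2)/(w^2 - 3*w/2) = (w - 7)/w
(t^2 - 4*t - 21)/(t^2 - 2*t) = (t^2 - 4*t - 21)/(t*(t - 2))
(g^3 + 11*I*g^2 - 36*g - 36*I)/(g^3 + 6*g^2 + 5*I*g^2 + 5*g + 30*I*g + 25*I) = (g^3 + 11*I*g^2 - 36*g - 36*I)/(g^3 + g^2*(6 + 5*I) + g*(5 + 30*I) + 25*I)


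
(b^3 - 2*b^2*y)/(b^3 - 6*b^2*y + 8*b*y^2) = b/(b - 4*y)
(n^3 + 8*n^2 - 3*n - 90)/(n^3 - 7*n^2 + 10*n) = (n^3 + 8*n^2 - 3*n - 90)/(n*(n^2 - 7*n + 10))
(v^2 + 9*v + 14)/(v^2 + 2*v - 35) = (v + 2)/(v - 5)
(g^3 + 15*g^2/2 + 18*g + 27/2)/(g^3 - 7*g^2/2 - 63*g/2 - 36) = (g + 3)/(g - 8)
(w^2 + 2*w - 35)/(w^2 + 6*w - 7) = (w - 5)/(w - 1)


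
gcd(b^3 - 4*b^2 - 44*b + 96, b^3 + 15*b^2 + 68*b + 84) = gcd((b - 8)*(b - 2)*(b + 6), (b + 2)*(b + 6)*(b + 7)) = b + 6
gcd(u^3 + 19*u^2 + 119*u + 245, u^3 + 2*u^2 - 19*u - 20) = u + 5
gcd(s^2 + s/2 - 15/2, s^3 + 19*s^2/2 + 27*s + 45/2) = s + 3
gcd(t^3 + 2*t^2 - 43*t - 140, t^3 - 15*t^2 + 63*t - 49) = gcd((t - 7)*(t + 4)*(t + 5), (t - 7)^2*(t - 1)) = t - 7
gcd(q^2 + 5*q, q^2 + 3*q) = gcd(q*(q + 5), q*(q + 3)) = q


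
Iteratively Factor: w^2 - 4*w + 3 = (w - 1)*(w - 3)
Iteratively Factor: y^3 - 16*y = (y - 4)*(y^2 + 4*y) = y*(y - 4)*(y + 4)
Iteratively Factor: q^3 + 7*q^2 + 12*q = (q)*(q^2 + 7*q + 12) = q*(q + 3)*(q + 4)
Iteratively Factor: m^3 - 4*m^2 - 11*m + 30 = (m + 3)*(m^2 - 7*m + 10) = (m - 2)*(m + 3)*(m - 5)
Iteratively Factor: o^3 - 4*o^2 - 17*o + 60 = (o + 4)*(o^2 - 8*o + 15) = (o - 3)*(o + 4)*(o - 5)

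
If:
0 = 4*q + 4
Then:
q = -1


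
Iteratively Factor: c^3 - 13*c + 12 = (c + 4)*(c^2 - 4*c + 3) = (c - 1)*(c + 4)*(c - 3)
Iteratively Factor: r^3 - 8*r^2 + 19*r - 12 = (r - 4)*(r^2 - 4*r + 3) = (r - 4)*(r - 1)*(r - 3)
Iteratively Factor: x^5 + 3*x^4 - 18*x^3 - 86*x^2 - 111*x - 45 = (x - 5)*(x^4 + 8*x^3 + 22*x^2 + 24*x + 9) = (x - 5)*(x + 3)*(x^3 + 5*x^2 + 7*x + 3) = (x - 5)*(x + 3)^2*(x^2 + 2*x + 1) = (x - 5)*(x + 1)*(x + 3)^2*(x + 1)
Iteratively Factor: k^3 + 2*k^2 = (k + 2)*(k^2) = k*(k + 2)*(k)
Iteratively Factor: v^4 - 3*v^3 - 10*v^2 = (v + 2)*(v^3 - 5*v^2) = v*(v + 2)*(v^2 - 5*v) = v^2*(v + 2)*(v - 5)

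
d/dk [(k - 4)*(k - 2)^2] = (k - 2)*(3*k - 10)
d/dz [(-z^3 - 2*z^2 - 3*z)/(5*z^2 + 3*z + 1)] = (-5*z^4 - 6*z^3 + 6*z^2 - 4*z - 3)/(25*z^4 + 30*z^3 + 19*z^2 + 6*z + 1)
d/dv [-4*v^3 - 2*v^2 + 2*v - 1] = -12*v^2 - 4*v + 2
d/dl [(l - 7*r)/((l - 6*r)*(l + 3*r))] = ((-l + 7*r)*(l - 6*r) + (-l + 7*r)*(l + 3*r) + (l - 6*r)*(l + 3*r))/((l - 6*r)^2*(l + 3*r)^2)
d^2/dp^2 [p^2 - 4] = 2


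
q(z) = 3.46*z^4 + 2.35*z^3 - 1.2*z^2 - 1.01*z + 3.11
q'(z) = 13.84*z^3 + 7.05*z^2 - 2.4*z - 1.01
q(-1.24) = 6.22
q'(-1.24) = -13.58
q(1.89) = 56.93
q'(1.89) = 113.07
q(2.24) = 108.35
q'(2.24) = 184.54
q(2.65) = 206.37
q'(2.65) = 299.70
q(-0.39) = 3.26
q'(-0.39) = 0.18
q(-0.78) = 3.33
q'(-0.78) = -1.42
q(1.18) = 10.82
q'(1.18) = 28.71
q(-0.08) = 3.18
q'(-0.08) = -0.78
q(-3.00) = 212.15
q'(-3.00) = -304.04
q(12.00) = 75625.55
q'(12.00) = 24900.91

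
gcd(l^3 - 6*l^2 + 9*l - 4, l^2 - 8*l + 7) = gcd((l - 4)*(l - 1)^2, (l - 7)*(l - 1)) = l - 1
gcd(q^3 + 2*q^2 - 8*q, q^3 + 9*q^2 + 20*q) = q^2 + 4*q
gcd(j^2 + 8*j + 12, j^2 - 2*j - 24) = 1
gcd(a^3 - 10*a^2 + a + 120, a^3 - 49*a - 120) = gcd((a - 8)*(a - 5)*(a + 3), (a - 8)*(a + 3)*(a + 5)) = a^2 - 5*a - 24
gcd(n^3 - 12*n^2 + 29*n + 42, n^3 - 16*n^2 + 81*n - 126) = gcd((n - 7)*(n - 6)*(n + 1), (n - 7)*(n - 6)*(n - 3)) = n^2 - 13*n + 42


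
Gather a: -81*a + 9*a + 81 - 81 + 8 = 8 - 72*a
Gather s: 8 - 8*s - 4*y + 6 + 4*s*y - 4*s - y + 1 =s*(4*y - 12) - 5*y + 15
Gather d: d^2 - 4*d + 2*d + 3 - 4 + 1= d^2 - 2*d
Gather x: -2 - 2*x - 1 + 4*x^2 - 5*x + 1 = 4*x^2 - 7*x - 2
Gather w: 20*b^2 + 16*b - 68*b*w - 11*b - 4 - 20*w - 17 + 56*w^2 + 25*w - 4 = 20*b^2 + 5*b + 56*w^2 + w*(5 - 68*b) - 25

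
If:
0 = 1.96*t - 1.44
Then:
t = 0.73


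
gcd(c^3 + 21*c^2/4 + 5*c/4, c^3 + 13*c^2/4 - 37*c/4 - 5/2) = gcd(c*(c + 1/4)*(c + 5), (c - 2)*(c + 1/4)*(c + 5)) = c^2 + 21*c/4 + 5/4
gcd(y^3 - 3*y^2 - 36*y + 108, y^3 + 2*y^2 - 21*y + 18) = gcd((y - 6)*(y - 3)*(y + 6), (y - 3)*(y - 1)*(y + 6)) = y^2 + 3*y - 18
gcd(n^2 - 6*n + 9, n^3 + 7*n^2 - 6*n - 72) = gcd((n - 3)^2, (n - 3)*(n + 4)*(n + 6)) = n - 3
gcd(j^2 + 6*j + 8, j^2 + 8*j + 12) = j + 2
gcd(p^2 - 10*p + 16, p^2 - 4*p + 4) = p - 2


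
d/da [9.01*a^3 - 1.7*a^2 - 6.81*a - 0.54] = 27.03*a^2 - 3.4*a - 6.81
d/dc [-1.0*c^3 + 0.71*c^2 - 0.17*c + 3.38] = -3.0*c^2 + 1.42*c - 0.17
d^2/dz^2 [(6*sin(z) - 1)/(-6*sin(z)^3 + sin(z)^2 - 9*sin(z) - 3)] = (864*sin(z)^7 - 432*sin(z)^6 - 2520*sin(z)^5 - 814*sin(z)^4 + 837*sin(z)^3 + 1371*sin(z)^2 - 189*sin(z) + 492)/(6*sin(z)^3 - sin(z)^2 + 9*sin(z) + 3)^3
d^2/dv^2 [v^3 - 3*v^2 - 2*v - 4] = 6*v - 6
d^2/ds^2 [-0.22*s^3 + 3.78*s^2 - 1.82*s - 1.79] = 7.56 - 1.32*s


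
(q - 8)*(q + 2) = q^2 - 6*q - 16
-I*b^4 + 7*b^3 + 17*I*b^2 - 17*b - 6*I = (b + I)*(b + 2*I)*(b + 3*I)*(-I*b + 1)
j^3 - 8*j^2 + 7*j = j*(j - 7)*(j - 1)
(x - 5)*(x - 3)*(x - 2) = x^3 - 10*x^2 + 31*x - 30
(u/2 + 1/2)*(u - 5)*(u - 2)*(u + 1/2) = u^4/2 - 11*u^3/4 + 23*u/4 + 5/2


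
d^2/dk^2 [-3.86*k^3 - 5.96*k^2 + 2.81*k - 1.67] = -23.16*k - 11.92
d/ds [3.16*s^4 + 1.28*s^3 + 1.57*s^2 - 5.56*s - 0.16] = 12.64*s^3 + 3.84*s^2 + 3.14*s - 5.56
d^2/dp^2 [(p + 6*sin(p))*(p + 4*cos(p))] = -6*p*sin(p) - 4*p*cos(p) - 8*sin(p) - 48*sin(2*p) + 12*cos(p) + 2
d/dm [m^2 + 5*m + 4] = 2*m + 5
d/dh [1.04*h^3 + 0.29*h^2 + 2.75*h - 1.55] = 3.12*h^2 + 0.58*h + 2.75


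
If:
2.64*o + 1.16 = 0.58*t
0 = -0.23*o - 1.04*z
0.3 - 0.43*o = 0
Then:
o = 0.70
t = 5.18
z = -0.15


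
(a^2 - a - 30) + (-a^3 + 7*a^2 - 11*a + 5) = -a^3 + 8*a^2 - 12*a - 25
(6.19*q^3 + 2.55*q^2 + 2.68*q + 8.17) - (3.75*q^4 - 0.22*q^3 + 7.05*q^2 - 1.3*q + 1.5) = -3.75*q^4 + 6.41*q^3 - 4.5*q^2 + 3.98*q + 6.67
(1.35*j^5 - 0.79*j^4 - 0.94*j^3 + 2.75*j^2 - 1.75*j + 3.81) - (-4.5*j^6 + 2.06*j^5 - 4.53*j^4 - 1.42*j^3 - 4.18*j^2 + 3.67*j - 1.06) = 4.5*j^6 - 0.71*j^5 + 3.74*j^4 + 0.48*j^3 + 6.93*j^2 - 5.42*j + 4.87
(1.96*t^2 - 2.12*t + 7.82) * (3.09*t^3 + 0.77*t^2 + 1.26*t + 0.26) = 6.0564*t^5 - 5.0416*t^4 + 25.001*t^3 + 3.8598*t^2 + 9.302*t + 2.0332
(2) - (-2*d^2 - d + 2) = 2*d^2 + d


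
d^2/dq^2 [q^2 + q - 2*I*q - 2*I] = 2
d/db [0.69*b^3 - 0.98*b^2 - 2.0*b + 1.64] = 2.07*b^2 - 1.96*b - 2.0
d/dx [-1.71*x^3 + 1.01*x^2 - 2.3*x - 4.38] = -5.13*x^2 + 2.02*x - 2.3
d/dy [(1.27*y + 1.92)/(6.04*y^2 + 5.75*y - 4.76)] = (7.6708*y^2 + 7.3025*y - (1.27*y + 1.92)*(12.08*y + 5.75) - 6.0452)/(6.04*y^2 + 5.75*y - 4.76)^2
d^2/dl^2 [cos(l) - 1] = -cos(l)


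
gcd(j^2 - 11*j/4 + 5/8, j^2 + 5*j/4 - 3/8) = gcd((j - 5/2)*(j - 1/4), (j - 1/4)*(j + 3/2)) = j - 1/4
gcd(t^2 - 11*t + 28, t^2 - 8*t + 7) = t - 7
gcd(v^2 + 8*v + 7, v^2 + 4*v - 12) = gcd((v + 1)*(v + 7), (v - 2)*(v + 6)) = 1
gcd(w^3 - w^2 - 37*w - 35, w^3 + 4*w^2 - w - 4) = w + 1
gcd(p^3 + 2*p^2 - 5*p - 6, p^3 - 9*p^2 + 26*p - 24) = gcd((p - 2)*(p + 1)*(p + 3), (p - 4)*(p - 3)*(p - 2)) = p - 2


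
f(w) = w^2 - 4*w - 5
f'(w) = 2*w - 4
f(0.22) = -5.83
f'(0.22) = -3.56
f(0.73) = -7.39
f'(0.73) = -2.54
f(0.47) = -6.66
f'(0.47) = -3.06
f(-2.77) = 13.75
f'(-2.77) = -9.54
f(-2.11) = 7.89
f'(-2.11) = -8.22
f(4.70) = -1.71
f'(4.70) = 5.40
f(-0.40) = -3.24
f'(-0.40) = -4.80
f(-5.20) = 42.84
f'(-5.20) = -14.40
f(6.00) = 7.00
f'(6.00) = 8.00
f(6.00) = 7.00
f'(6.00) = 8.00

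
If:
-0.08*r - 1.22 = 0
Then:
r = -15.25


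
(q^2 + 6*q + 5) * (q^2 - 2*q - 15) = q^4 + 4*q^3 - 22*q^2 - 100*q - 75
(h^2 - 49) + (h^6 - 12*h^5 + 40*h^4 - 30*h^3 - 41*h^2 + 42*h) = h^6 - 12*h^5 + 40*h^4 - 30*h^3 - 40*h^2 + 42*h - 49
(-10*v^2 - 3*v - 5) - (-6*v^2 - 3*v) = -4*v^2 - 5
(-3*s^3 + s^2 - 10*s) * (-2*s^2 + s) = 6*s^5 - 5*s^4 + 21*s^3 - 10*s^2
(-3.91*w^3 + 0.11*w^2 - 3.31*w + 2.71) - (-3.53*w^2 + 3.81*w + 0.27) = -3.91*w^3 + 3.64*w^2 - 7.12*w + 2.44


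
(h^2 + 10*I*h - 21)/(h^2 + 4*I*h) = (h^2 + 10*I*h - 21)/(h*(h + 4*I))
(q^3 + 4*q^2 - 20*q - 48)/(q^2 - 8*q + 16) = (q^2 + 8*q + 12)/(q - 4)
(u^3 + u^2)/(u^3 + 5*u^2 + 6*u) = u*(u + 1)/(u^2 + 5*u + 6)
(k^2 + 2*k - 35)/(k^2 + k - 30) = (k + 7)/(k + 6)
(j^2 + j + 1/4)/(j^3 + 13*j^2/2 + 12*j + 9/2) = (j + 1/2)/(j^2 + 6*j + 9)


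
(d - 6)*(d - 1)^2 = d^3 - 8*d^2 + 13*d - 6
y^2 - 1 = (y - 1)*(y + 1)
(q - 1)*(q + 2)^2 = q^3 + 3*q^2 - 4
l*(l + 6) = l^2 + 6*l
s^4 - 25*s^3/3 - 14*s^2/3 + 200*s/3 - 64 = (s - 8)*(s - 2)*(s - 4/3)*(s + 3)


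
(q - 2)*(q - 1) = q^2 - 3*q + 2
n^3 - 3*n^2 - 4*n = n*(n - 4)*(n + 1)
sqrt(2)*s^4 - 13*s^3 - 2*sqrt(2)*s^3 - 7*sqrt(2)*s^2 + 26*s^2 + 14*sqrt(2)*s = s*(s - 2)*(s - 7*sqrt(2))*(sqrt(2)*s + 1)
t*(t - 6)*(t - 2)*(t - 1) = t^4 - 9*t^3 + 20*t^2 - 12*t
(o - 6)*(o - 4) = o^2 - 10*o + 24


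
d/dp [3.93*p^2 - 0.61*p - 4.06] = 7.86*p - 0.61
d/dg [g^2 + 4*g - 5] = 2*g + 4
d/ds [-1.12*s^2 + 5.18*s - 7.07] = 5.18 - 2.24*s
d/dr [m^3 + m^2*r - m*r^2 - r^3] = m^2 - 2*m*r - 3*r^2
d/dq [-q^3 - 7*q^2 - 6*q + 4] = -3*q^2 - 14*q - 6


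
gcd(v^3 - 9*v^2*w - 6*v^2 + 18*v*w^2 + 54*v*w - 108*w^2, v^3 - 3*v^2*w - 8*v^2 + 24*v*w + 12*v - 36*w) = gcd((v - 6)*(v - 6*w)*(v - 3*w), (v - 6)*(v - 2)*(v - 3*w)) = v^2 - 3*v*w - 6*v + 18*w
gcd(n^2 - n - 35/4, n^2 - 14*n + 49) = 1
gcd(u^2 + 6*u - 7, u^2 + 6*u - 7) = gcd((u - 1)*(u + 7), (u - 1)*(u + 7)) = u^2 + 6*u - 7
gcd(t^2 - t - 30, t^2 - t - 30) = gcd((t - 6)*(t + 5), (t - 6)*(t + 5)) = t^2 - t - 30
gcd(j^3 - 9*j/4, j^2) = j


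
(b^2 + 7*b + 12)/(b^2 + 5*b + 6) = (b + 4)/(b + 2)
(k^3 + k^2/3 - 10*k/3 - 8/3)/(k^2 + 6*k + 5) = (3*k^2 - 2*k - 8)/(3*(k + 5))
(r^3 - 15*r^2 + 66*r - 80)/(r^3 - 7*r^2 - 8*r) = (r^2 - 7*r + 10)/(r*(r + 1))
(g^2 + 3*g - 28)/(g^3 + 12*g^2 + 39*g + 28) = (g - 4)/(g^2 + 5*g + 4)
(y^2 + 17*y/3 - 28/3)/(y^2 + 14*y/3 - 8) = (y + 7)/(y + 6)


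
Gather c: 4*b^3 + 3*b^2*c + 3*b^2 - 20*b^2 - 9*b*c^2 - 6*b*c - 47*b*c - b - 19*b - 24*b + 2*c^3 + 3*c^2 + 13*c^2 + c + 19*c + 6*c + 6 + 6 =4*b^3 - 17*b^2 - 44*b + 2*c^3 + c^2*(16 - 9*b) + c*(3*b^2 - 53*b + 26) + 12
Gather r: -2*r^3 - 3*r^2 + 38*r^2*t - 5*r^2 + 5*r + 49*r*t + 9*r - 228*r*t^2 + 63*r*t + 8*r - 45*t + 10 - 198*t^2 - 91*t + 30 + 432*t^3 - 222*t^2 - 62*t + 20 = -2*r^3 + r^2*(38*t - 8) + r*(-228*t^2 + 112*t + 22) + 432*t^3 - 420*t^2 - 198*t + 60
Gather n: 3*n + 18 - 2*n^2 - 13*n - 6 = -2*n^2 - 10*n + 12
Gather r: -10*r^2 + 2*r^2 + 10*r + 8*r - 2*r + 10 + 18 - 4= -8*r^2 + 16*r + 24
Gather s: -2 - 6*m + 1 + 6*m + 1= 0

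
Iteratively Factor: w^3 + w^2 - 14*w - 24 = (w + 3)*(w^2 - 2*w - 8) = (w + 2)*(w + 3)*(w - 4)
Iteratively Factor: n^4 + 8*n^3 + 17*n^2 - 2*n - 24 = (n + 2)*(n^3 + 6*n^2 + 5*n - 12) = (n + 2)*(n + 4)*(n^2 + 2*n - 3) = (n + 2)*(n + 3)*(n + 4)*(n - 1)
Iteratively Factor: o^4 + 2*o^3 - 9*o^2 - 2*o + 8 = (o + 1)*(o^3 + o^2 - 10*o + 8) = (o - 2)*(o + 1)*(o^2 + 3*o - 4) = (o - 2)*(o - 1)*(o + 1)*(o + 4)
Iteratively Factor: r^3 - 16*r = (r - 4)*(r^2 + 4*r) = r*(r - 4)*(r + 4)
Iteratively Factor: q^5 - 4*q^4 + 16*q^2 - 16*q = (q)*(q^4 - 4*q^3 + 16*q - 16) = q*(q - 2)*(q^3 - 2*q^2 - 4*q + 8) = q*(q - 2)^2*(q^2 - 4) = q*(q - 2)^2*(q + 2)*(q - 2)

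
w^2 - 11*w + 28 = (w - 7)*(w - 4)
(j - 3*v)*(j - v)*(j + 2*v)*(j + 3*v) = j^4 + j^3*v - 11*j^2*v^2 - 9*j*v^3 + 18*v^4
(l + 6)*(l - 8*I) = l^2 + 6*l - 8*I*l - 48*I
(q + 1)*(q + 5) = q^2 + 6*q + 5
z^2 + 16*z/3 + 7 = (z + 7/3)*(z + 3)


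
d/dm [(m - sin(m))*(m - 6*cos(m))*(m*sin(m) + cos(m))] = m*(m - sin(m))*(m - 6*cos(m))*cos(m) + (m - sin(m))*(m*sin(m) + cos(m))*(6*sin(m) + 1) - (m - 6*cos(m))*(m*sin(m) + cos(m))*(cos(m) - 1)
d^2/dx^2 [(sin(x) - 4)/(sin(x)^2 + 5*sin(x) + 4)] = (-sin(x)^4 + 22*sin(x)^3 + 64*sin(x)^2 - 32*sin(x) - 208)/((sin(x) + 1)^2*(sin(x) + 4)^3)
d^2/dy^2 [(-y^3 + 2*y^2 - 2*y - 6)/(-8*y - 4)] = (4*y^3 + 6*y^2 + 3*y + 18)/(2*(8*y^3 + 12*y^2 + 6*y + 1))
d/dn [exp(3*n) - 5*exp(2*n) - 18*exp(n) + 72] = (3*exp(2*n) - 10*exp(n) - 18)*exp(n)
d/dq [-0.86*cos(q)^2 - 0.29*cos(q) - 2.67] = (1.72*cos(q) + 0.29)*sin(q)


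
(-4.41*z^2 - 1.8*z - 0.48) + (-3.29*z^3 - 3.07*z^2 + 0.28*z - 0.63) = -3.29*z^3 - 7.48*z^2 - 1.52*z - 1.11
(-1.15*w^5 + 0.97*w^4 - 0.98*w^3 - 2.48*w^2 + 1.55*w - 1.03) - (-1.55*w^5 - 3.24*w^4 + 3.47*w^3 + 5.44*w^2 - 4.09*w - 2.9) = 0.4*w^5 + 4.21*w^4 - 4.45*w^3 - 7.92*w^2 + 5.64*w + 1.87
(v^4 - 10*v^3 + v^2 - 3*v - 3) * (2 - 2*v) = -2*v^5 + 22*v^4 - 22*v^3 + 8*v^2 - 6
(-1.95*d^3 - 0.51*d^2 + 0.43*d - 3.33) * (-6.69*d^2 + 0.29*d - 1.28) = 13.0455*d^5 + 2.8464*d^4 - 0.5286*d^3 + 23.0552*d^2 - 1.5161*d + 4.2624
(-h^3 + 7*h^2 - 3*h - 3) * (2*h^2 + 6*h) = -2*h^5 + 8*h^4 + 36*h^3 - 24*h^2 - 18*h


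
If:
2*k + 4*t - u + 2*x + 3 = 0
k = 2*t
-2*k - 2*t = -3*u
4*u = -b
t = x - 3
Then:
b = 9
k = -9/4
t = -9/8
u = -9/4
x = 15/8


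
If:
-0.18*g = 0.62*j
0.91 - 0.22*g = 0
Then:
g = 4.14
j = -1.20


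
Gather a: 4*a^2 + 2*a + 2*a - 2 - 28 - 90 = 4*a^2 + 4*a - 120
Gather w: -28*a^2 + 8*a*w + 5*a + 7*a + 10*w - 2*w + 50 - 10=-28*a^2 + 12*a + w*(8*a + 8) + 40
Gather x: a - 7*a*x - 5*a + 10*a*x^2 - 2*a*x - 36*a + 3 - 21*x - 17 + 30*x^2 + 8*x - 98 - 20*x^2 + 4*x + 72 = -40*a + x^2*(10*a + 10) + x*(-9*a - 9) - 40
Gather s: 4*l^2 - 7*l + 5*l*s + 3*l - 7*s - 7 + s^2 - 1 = 4*l^2 - 4*l + s^2 + s*(5*l - 7) - 8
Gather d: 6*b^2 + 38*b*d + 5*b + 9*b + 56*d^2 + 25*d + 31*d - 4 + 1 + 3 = 6*b^2 + 14*b + 56*d^2 + d*(38*b + 56)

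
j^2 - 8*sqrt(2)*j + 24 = (j - 6*sqrt(2))*(j - 2*sqrt(2))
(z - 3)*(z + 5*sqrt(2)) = z^2 - 3*z + 5*sqrt(2)*z - 15*sqrt(2)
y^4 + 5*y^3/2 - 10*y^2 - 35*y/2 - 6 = (y - 3)*(y + 1/2)*(y + 1)*(y + 4)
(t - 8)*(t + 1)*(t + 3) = t^3 - 4*t^2 - 29*t - 24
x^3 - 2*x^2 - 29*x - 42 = (x - 7)*(x + 2)*(x + 3)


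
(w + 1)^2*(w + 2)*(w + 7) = w^4 + 11*w^3 + 33*w^2 + 37*w + 14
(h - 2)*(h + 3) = h^2 + h - 6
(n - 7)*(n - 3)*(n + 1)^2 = n^4 - 8*n^3 + 2*n^2 + 32*n + 21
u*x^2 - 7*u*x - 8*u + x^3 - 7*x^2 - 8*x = (u + x)*(x - 8)*(x + 1)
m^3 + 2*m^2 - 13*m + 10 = (m - 2)*(m - 1)*(m + 5)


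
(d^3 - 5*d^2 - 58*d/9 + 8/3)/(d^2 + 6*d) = (9*d^3 - 45*d^2 - 58*d + 24)/(9*d*(d + 6))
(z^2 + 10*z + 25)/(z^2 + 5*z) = (z + 5)/z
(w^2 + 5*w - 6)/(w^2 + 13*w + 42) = (w - 1)/(w + 7)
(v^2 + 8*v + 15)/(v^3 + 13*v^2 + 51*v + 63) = (v + 5)/(v^2 + 10*v + 21)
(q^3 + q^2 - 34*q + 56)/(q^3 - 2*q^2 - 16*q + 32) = (q + 7)/(q + 4)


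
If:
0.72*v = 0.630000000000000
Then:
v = 0.88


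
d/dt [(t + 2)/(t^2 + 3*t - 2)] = (t^2 + 3*t - (t + 2)*(2*t + 3) - 2)/(t^2 + 3*t - 2)^2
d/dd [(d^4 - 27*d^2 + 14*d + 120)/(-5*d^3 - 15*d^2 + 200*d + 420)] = (-d^4 - 2*d^3 + 105*d^2 - 48*d - 906)/(5*(d^4 + 2*d^3 - 83*d^2 - 84*d + 1764))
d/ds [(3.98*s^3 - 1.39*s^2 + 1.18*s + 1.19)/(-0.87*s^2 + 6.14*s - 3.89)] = (-3.4626*s^4 + 48.8744*s^3 - 53.9546*s^2 + 12.8848*s - 11.8968)/(0.7569*s^4 - 10.6836*s^3 + 44.4682*s^2 - 47.7692*s + 15.1321)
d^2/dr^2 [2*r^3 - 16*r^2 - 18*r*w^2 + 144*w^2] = 12*r - 32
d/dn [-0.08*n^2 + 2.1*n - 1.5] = 2.1 - 0.16*n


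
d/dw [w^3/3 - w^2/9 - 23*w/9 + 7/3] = w^2 - 2*w/9 - 23/9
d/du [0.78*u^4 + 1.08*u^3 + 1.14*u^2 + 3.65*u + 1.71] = 3.12*u^3 + 3.24*u^2 + 2.28*u + 3.65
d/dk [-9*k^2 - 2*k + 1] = -18*k - 2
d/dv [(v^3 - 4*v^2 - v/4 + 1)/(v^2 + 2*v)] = (v^4 + 4*v^3 - 31*v^2/4 - 2*v - 2)/(v^2*(v^2 + 4*v + 4))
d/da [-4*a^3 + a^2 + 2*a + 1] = -12*a^2 + 2*a + 2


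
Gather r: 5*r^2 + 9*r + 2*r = 5*r^2 + 11*r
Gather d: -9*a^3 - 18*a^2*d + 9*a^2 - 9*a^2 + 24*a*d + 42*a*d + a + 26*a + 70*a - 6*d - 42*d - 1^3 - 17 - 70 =-9*a^3 + 97*a + d*(-18*a^2 + 66*a - 48) - 88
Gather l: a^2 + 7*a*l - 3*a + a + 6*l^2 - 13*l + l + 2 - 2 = a^2 - 2*a + 6*l^2 + l*(7*a - 12)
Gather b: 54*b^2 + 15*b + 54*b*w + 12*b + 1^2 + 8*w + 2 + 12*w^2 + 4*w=54*b^2 + b*(54*w + 27) + 12*w^2 + 12*w + 3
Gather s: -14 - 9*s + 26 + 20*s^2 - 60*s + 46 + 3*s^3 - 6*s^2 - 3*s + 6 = 3*s^3 + 14*s^2 - 72*s + 64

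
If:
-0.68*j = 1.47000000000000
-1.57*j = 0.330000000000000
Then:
No Solution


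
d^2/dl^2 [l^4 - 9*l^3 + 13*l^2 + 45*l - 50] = 12*l^2 - 54*l + 26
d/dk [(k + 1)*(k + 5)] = 2*k + 6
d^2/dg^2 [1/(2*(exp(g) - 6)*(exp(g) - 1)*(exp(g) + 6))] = (9*exp(5*g) - 11*exp(4*g) - 68*exp(3*g) - 216*exp(2*g) + 1440*exp(g) + 1296)*exp(g)/(2*(exp(9*g) - 3*exp(8*g) - 105*exp(7*g) + 323*exp(6*g) + 3564*exp(5*g) - 11556*exp(4*g) - 34992*exp(3*g) + 136080*exp(2*g) - 139968*exp(g) + 46656))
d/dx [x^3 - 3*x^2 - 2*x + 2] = 3*x^2 - 6*x - 2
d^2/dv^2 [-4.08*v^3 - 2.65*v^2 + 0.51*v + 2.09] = -24.48*v - 5.3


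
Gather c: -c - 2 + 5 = 3 - c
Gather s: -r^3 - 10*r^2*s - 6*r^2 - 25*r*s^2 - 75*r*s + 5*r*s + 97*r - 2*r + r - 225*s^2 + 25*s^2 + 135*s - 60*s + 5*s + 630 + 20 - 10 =-r^3 - 6*r^2 + 96*r + s^2*(-25*r - 200) + s*(-10*r^2 - 70*r + 80) + 640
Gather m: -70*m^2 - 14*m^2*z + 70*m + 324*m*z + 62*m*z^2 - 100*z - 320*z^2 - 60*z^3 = m^2*(-14*z - 70) + m*(62*z^2 + 324*z + 70) - 60*z^3 - 320*z^2 - 100*z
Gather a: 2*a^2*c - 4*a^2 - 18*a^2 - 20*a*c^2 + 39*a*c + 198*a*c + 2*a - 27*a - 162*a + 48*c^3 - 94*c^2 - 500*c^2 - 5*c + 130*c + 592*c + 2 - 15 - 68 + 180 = a^2*(2*c - 22) + a*(-20*c^2 + 237*c - 187) + 48*c^3 - 594*c^2 + 717*c + 99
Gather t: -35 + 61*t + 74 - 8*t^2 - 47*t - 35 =-8*t^2 + 14*t + 4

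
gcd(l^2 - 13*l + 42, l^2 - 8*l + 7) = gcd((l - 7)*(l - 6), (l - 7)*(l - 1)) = l - 7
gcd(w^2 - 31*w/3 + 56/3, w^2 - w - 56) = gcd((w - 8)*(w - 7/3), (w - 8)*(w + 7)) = w - 8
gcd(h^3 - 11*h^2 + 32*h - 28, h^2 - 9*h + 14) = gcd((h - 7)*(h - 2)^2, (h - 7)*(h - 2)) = h^2 - 9*h + 14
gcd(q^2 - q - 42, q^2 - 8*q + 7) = q - 7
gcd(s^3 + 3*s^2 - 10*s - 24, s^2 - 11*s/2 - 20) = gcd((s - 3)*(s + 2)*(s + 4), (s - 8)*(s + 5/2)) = 1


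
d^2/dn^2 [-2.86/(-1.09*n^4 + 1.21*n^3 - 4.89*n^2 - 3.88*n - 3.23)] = ((-37.4088*n^2 + 20.7636*n - 27.9708)*(1.09*n^4 - 1.21*n^3 + 4.89*n^2 + 3.88*n + 3.23) + 2.86*(4.36*n^3 - 3.63*n^2 + 9.78*n + 3.88)*(8.72*n^3 - 7.26*n^2 + 19.56*n + 7.76))/(1.09*n^4 - 1.21*n^3 + 4.89*n^2 + 3.88*n + 3.23)^3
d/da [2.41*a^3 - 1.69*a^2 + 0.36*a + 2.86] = 7.23*a^2 - 3.38*a + 0.36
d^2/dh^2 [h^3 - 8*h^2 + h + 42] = 6*h - 16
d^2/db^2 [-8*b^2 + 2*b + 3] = -16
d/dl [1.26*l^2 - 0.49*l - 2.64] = 2.52*l - 0.49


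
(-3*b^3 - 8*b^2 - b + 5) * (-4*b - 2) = 12*b^4 + 38*b^3 + 20*b^2 - 18*b - 10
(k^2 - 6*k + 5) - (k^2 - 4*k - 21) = 26 - 2*k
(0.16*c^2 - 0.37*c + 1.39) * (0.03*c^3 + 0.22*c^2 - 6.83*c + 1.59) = 0.0048*c^5 + 0.0241*c^4 - 1.1325*c^3 + 3.0873*c^2 - 10.082*c + 2.2101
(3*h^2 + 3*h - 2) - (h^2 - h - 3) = 2*h^2 + 4*h + 1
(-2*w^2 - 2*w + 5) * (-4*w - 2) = 8*w^3 + 12*w^2 - 16*w - 10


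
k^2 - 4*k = k*(k - 4)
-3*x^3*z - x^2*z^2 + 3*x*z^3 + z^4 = z*(-x + z)*(x + z)*(3*x + z)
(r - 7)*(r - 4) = r^2 - 11*r + 28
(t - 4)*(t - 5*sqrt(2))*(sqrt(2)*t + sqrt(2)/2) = sqrt(2)*t^3 - 10*t^2 - 7*sqrt(2)*t^2/2 - 2*sqrt(2)*t + 35*t + 20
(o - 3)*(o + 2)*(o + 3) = o^3 + 2*o^2 - 9*o - 18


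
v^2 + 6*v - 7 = (v - 1)*(v + 7)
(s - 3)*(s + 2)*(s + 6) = s^3 + 5*s^2 - 12*s - 36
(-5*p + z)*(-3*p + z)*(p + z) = 15*p^3 + 7*p^2*z - 7*p*z^2 + z^3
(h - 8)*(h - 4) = h^2 - 12*h + 32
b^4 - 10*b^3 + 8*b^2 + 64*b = b*(b - 8)*(b - 4)*(b + 2)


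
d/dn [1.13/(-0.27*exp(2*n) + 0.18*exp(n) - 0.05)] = (0.6102*exp(n) - 0.2034)*exp(n)/(0.27*exp(2*n) - 0.18*exp(n) + 0.05)^2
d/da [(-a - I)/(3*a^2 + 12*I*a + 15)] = (-a^2 - 4*I*a + 2*(a + I)*(a + 2*I) - 5)/(3*(a^2 + 4*I*a + 5)^2)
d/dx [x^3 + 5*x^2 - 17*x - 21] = 3*x^2 + 10*x - 17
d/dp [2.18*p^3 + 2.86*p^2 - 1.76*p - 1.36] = 6.54*p^2 + 5.72*p - 1.76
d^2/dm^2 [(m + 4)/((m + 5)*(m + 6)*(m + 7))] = 2*(3*m^5 + 78*m^4 + 793*m^3 + 3912*m^2 + 9252*m + 8206)/(m^9 + 54*m^8 + 1293*m^7 + 18018*m^6 + 161031*m^5 + 957186*m^4 + 3784103*m^3 + 9594270*m^2 + 14156100*m + 9261000)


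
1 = 1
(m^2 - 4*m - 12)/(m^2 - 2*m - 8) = (m - 6)/(m - 4)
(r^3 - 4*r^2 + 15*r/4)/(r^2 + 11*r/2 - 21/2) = r*(2*r - 5)/(2*(r + 7))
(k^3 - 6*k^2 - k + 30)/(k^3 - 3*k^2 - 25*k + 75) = (k + 2)/(k + 5)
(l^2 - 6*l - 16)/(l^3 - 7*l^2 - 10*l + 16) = 1/(l - 1)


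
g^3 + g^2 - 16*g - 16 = (g - 4)*(g + 1)*(g + 4)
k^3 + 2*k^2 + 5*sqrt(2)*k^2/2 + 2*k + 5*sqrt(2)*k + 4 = (k + 2)*(k + sqrt(2)/2)*(k + 2*sqrt(2))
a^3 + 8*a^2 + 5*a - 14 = (a - 1)*(a + 2)*(a + 7)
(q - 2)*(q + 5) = q^2 + 3*q - 10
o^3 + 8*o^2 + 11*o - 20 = (o - 1)*(o + 4)*(o + 5)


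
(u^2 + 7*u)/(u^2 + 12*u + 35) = u/(u + 5)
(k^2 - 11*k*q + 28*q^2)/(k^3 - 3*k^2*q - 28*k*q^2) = (k - 4*q)/(k*(k + 4*q))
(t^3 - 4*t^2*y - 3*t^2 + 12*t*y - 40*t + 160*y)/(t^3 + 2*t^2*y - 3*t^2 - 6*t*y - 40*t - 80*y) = (t - 4*y)/(t + 2*y)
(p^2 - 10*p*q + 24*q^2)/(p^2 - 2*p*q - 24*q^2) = (p - 4*q)/(p + 4*q)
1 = 1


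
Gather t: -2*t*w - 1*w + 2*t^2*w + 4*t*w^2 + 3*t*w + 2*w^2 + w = 2*t^2*w + t*(4*w^2 + w) + 2*w^2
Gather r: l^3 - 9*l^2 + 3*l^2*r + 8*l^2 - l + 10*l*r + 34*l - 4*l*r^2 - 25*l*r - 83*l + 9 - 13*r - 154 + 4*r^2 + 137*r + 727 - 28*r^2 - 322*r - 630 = l^3 - l^2 - 50*l + r^2*(-4*l - 24) + r*(3*l^2 - 15*l - 198) - 48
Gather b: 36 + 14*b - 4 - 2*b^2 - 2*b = -2*b^2 + 12*b + 32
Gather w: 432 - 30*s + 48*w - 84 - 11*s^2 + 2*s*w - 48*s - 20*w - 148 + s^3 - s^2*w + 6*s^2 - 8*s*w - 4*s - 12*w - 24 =s^3 - 5*s^2 - 82*s + w*(-s^2 - 6*s + 16) + 176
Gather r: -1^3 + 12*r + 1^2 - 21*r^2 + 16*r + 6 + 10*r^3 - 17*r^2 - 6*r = 10*r^3 - 38*r^2 + 22*r + 6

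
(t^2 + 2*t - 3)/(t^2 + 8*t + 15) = (t - 1)/(t + 5)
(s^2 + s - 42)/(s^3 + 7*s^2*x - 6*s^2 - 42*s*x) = (s + 7)/(s*(s + 7*x))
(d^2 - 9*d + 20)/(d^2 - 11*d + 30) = (d - 4)/(d - 6)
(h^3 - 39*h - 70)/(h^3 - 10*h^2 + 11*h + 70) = (h + 5)/(h - 5)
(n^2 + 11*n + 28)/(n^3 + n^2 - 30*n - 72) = (n + 7)/(n^2 - 3*n - 18)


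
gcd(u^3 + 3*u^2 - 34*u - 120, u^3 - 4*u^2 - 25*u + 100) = u + 5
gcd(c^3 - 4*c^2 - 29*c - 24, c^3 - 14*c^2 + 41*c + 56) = c^2 - 7*c - 8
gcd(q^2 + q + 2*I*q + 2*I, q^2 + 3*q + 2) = q + 1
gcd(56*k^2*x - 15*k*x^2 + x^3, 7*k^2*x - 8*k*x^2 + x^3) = -7*k*x + x^2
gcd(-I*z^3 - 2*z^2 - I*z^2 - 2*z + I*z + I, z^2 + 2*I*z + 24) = 1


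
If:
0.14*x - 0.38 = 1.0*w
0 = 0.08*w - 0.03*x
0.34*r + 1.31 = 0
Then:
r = -3.85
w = -0.61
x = -1.62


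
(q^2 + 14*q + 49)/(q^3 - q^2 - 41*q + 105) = (q + 7)/(q^2 - 8*q + 15)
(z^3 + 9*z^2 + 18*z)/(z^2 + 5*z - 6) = z*(z + 3)/(z - 1)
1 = 1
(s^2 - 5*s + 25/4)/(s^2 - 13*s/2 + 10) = (s - 5/2)/(s - 4)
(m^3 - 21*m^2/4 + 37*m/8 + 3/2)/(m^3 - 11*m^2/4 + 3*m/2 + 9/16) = 2*(m - 4)/(2*m - 3)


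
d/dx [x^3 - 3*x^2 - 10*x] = 3*x^2 - 6*x - 10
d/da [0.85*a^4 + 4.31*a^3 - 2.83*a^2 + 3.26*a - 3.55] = 3.4*a^3 + 12.93*a^2 - 5.66*a + 3.26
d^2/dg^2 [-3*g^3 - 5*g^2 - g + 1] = -18*g - 10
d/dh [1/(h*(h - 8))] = 2*(4 - h)/(h^2*(h^2 - 16*h + 64))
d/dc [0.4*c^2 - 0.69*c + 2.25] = 0.8*c - 0.69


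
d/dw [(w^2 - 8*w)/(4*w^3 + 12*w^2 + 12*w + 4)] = (-w^2 + 18*w - 8)/(4*(w^4 + 4*w^3 + 6*w^2 + 4*w + 1))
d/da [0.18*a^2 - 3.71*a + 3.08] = 0.36*a - 3.71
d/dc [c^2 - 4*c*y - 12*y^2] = 2*c - 4*y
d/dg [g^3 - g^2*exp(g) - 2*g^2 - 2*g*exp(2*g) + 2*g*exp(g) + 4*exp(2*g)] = -g^2*exp(g) + 3*g^2 - 4*g*exp(2*g) - 4*g + 6*exp(2*g) + 2*exp(g)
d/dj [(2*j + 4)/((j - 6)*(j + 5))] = 2*(-j^2 - 4*j - 28)/(j^4 - 2*j^3 - 59*j^2 + 60*j + 900)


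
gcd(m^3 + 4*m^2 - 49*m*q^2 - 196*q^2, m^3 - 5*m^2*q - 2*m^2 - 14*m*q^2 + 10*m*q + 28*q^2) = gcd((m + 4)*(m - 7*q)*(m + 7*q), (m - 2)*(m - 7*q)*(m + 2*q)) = -m + 7*q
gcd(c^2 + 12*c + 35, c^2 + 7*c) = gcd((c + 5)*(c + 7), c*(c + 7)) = c + 7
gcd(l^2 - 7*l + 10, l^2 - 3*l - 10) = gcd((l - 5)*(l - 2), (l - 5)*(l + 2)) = l - 5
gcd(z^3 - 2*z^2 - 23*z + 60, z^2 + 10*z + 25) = z + 5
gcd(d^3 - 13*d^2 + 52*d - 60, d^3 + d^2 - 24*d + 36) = d - 2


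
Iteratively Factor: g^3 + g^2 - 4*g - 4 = (g + 2)*(g^2 - g - 2) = (g + 1)*(g + 2)*(g - 2)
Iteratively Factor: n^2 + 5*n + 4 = (n + 1)*(n + 4)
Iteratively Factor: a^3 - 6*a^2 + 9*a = (a - 3)*(a^2 - 3*a) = a*(a - 3)*(a - 3)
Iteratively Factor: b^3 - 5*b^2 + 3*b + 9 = (b - 3)*(b^2 - 2*b - 3) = (b - 3)*(b + 1)*(b - 3)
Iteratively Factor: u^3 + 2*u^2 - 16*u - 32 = (u + 4)*(u^2 - 2*u - 8) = (u - 4)*(u + 4)*(u + 2)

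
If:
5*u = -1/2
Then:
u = -1/10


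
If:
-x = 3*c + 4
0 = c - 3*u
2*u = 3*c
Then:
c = 0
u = 0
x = -4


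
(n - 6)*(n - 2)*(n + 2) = n^3 - 6*n^2 - 4*n + 24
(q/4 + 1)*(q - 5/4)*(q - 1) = q^3/4 + 7*q^2/16 - 31*q/16 + 5/4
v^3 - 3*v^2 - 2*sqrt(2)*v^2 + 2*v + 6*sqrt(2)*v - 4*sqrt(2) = (v - 2)*(v - 1)*(v - 2*sqrt(2))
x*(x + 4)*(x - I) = x^3 + 4*x^2 - I*x^2 - 4*I*x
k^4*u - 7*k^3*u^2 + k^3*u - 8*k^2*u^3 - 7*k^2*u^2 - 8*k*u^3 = k*(k - 8*u)*(k + u)*(k*u + u)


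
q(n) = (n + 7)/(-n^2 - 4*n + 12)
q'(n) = (n + 7)*(2*n + 4)/(-n^2 - 4*n + 12)^2 + 1/(-n^2 - 4*n + 12) = (-n^2 - 4*n + 2*(n + 2)*(n + 7) + 12)/(n^2 + 4*n - 12)^2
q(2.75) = -1.49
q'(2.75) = 2.00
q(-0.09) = 0.56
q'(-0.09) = 0.25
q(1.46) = 2.10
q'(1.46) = 3.86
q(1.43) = 1.99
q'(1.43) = 3.46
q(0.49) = 0.76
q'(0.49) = 0.49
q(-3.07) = 0.26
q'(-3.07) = 0.03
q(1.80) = 5.64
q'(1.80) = 28.12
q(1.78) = 5.13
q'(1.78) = 23.24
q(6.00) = -0.27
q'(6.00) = 0.07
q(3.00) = -1.11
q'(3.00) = 1.12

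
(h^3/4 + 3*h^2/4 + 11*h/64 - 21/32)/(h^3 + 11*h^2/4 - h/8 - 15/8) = (4*h^2 + 15*h + 14)/(8*(2*h^2 + 7*h + 5))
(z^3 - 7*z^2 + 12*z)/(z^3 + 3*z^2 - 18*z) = (z - 4)/(z + 6)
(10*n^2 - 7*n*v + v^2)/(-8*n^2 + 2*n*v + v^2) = (-5*n + v)/(4*n + v)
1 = 1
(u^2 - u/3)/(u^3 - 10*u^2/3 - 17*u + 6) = u/(u^2 - 3*u - 18)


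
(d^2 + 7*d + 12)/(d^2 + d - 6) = (d + 4)/(d - 2)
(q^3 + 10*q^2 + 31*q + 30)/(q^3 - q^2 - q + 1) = (q^3 + 10*q^2 + 31*q + 30)/(q^3 - q^2 - q + 1)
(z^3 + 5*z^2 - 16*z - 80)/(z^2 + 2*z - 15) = (z^2 - 16)/(z - 3)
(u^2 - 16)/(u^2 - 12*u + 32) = (u + 4)/(u - 8)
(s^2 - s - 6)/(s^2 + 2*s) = (s - 3)/s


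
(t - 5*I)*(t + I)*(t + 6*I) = t^3 + 2*I*t^2 + 29*t + 30*I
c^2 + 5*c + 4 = (c + 1)*(c + 4)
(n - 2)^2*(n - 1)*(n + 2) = n^4 - 3*n^3 - 2*n^2 + 12*n - 8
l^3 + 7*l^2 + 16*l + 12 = (l + 2)^2*(l + 3)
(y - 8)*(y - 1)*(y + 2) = y^3 - 7*y^2 - 10*y + 16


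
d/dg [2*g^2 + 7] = 4*g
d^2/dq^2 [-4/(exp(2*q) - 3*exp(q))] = 4*((exp(q) - 3)*(4*exp(q) - 3) - 2*(2*exp(q) - 3)^2)*exp(-q)/(exp(q) - 3)^3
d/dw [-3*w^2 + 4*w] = 4 - 6*w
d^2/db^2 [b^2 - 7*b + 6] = 2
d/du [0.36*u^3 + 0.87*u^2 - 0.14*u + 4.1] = 1.08*u^2 + 1.74*u - 0.14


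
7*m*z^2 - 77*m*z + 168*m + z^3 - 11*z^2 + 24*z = (7*m + z)*(z - 8)*(z - 3)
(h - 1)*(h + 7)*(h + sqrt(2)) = h^3 + sqrt(2)*h^2 + 6*h^2 - 7*h + 6*sqrt(2)*h - 7*sqrt(2)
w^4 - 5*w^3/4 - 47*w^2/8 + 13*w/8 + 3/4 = (w - 3)*(w - 1/2)*(w + 1/4)*(w + 2)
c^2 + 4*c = c*(c + 4)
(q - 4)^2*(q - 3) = q^3 - 11*q^2 + 40*q - 48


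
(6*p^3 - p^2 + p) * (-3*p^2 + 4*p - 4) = -18*p^5 + 27*p^4 - 31*p^3 + 8*p^2 - 4*p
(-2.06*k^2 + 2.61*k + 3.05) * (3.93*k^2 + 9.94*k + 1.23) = -8.0958*k^4 - 10.2191*k^3 + 35.3961*k^2 + 33.5273*k + 3.7515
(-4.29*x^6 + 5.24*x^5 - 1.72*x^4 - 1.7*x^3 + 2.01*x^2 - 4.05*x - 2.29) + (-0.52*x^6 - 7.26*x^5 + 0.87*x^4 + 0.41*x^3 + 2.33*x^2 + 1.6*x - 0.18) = -4.81*x^6 - 2.02*x^5 - 0.85*x^4 - 1.29*x^3 + 4.34*x^2 - 2.45*x - 2.47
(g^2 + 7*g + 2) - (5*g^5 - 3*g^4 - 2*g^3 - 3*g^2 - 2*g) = -5*g^5 + 3*g^4 + 2*g^3 + 4*g^2 + 9*g + 2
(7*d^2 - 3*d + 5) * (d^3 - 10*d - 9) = 7*d^5 - 3*d^4 - 65*d^3 - 33*d^2 - 23*d - 45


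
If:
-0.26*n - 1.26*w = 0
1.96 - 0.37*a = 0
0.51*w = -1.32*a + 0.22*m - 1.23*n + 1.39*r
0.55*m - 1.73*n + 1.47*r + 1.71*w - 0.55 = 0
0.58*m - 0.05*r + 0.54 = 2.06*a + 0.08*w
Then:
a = 5.30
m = 18.65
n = 14.29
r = 13.64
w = -2.95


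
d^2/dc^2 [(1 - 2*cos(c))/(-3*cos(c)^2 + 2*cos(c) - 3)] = 4*(81*(1 - cos(2*c))^2*cos(c) - 12*(1 - cos(2*c))^2 - 39*cos(c) + 50*cos(2*c) + 9*cos(3*c) - 18*cos(5*c) + 30)/(4*cos(c) - 3*cos(2*c) - 9)^3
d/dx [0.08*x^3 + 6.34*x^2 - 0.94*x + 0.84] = 0.24*x^2 + 12.68*x - 0.94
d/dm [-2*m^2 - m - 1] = -4*m - 1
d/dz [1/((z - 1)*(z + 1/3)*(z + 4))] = 3*(-9*z^2 - 20*z + 9)/(9*z^6 + 60*z^5 + 46*z^4 - 204*z^3 + z^2 + 72*z + 16)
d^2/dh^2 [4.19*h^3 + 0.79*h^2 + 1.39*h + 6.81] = 25.14*h + 1.58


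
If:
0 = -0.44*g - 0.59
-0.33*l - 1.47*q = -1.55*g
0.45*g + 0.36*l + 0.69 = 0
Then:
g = -1.34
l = -0.24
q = -1.36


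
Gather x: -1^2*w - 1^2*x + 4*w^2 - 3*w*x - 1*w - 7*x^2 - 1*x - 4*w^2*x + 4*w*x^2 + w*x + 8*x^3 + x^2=4*w^2 - 2*w + 8*x^3 + x^2*(4*w - 6) + x*(-4*w^2 - 2*w - 2)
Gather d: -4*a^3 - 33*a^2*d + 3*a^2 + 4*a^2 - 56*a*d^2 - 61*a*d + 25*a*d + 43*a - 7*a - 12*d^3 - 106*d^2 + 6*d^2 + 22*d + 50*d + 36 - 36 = -4*a^3 + 7*a^2 + 36*a - 12*d^3 + d^2*(-56*a - 100) + d*(-33*a^2 - 36*a + 72)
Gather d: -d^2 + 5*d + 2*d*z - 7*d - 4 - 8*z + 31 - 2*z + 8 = -d^2 + d*(2*z - 2) - 10*z + 35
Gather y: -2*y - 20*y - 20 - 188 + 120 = -22*y - 88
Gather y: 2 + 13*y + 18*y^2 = 18*y^2 + 13*y + 2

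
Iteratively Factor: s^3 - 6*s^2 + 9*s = (s - 3)*(s^2 - 3*s) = s*(s - 3)*(s - 3)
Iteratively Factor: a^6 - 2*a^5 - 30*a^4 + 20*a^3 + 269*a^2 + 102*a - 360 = (a + 3)*(a^5 - 5*a^4 - 15*a^3 + 65*a^2 + 74*a - 120) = (a + 2)*(a + 3)*(a^4 - 7*a^3 - a^2 + 67*a - 60) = (a + 2)*(a + 3)^2*(a^3 - 10*a^2 + 29*a - 20) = (a - 5)*(a + 2)*(a + 3)^2*(a^2 - 5*a + 4) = (a - 5)*(a - 1)*(a + 2)*(a + 3)^2*(a - 4)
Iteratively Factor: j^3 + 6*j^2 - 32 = (j - 2)*(j^2 + 8*j + 16) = (j - 2)*(j + 4)*(j + 4)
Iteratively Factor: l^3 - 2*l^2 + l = (l - 1)*(l^2 - l) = (l - 1)^2*(l)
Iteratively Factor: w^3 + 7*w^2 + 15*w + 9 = (w + 3)*(w^2 + 4*w + 3) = (w + 1)*(w + 3)*(w + 3)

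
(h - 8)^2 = h^2 - 16*h + 64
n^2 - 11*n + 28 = (n - 7)*(n - 4)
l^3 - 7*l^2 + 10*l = l*(l - 5)*(l - 2)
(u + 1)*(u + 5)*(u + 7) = u^3 + 13*u^2 + 47*u + 35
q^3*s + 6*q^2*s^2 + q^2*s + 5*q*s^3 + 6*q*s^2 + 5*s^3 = (q + s)*(q + 5*s)*(q*s + s)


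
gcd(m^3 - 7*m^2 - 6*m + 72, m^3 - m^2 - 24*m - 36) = m^2 - 3*m - 18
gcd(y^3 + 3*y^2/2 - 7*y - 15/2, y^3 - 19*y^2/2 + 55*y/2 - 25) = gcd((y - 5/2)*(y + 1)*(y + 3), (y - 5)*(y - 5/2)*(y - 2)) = y - 5/2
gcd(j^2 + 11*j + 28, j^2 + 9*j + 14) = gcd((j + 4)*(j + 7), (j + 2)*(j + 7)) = j + 7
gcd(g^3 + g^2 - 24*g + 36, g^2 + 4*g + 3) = 1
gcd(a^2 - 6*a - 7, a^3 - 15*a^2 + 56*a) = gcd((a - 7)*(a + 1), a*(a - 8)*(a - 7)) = a - 7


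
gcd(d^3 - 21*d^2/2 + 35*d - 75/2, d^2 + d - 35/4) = d - 5/2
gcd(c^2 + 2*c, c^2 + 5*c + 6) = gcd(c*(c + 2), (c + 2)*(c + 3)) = c + 2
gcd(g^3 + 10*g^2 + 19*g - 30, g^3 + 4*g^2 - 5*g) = g^2 + 4*g - 5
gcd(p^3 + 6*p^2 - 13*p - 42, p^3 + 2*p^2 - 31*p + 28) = p + 7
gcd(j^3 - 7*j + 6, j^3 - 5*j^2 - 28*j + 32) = j - 1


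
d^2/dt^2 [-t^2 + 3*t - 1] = -2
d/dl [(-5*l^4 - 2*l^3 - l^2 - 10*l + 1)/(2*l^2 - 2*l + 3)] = 2*(-10*l^5 + 13*l^4 - 26*l^3 + 2*l^2 - 5*l - 14)/(4*l^4 - 8*l^3 + 16*l^2 - 12*l + 9)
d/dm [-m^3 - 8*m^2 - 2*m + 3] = -3*m^2 - 16*m - 2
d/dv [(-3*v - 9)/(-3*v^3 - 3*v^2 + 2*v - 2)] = 6*(-3*v^3 - 15*v^2 - 9*v + 4)/(9*v^6 + 18*v^5 - 3*v^4 + 16*v^2 - 8*v + 4)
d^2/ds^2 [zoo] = 0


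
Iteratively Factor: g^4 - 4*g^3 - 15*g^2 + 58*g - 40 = (g - 1)*(g^3 - 3*g^2 - 18*g + 40) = (g - 5)*(g - 1)*(g^2 + 2*g - 8) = (g - 5)*(g - 2)*(g - 1)*(g + 4)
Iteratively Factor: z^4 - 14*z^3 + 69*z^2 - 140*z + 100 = (z - 5)*(z^3 - 9*z^2 + 24*z - 20) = (z - 5)*(z - 2)*(z^2 - 7*z + 10) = (z - 5)^2*(z - 2)*(z - 2)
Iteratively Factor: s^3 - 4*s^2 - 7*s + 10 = (s - 1)*(s^2 - 3*s - 10) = (s - 5)*(s - 1)*(s + 2)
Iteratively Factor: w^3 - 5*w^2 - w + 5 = (w - 1)*(w^2 - 4*w - 5) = (w - 1)*(w + 1)*(w - 5)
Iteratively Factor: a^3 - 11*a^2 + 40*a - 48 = (a - 3)*(a^2 - 8*a + 16) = (a - 4)*(a - 3)*(a - 4)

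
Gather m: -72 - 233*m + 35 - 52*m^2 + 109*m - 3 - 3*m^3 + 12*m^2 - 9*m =-3*m^3 - 40*m^2 - 133*m - 40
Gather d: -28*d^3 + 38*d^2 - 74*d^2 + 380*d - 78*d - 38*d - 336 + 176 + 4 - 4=-28*d^3 - 36*d^2 + 264*d - 160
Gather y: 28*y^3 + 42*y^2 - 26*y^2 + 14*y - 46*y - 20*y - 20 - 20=28*y^3 + 16*y^2 - 52*y - 40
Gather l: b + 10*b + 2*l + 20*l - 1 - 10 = 11*b + 22*l - 11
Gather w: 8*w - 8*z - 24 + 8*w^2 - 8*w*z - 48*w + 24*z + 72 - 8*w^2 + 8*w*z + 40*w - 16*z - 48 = 0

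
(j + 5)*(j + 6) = j^2 + 11*j + 30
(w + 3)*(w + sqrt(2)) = w^2 + sqrt(2)*w + 3*w + 3*sqrt(2)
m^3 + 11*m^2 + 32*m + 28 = (m + 2)^2*(m + 7)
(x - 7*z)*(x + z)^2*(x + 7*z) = x^4 + 2*x^3*z - 48*x^2*z^2 - 98*x*z^3 - 49*z^4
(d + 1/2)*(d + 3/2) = d^2 + 2*d + 3/4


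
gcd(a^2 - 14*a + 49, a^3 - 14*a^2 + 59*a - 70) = a - 7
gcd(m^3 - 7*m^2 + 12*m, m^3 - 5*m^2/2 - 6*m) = m^2 - 4*m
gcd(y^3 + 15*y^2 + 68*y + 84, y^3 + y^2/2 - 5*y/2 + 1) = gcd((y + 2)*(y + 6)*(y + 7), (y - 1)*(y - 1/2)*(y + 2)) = y + 2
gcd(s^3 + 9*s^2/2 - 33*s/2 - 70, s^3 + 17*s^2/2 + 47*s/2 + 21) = s + 7/2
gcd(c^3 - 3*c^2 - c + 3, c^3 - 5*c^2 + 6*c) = c - 3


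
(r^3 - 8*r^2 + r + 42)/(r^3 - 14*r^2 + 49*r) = (r^2 - r - 6)/(r*(r - 7))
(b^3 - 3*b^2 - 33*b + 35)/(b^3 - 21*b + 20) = (b - 7)/(b - 4)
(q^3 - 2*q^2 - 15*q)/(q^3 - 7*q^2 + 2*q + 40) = q*(q + 3)/(q^2 - 2*q - 8)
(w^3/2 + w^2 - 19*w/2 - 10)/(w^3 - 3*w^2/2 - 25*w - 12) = (-w^3 - 2*w^2 + 19*w + 20)/(-2*w^3 + 3*w^2 + 50*w + 24)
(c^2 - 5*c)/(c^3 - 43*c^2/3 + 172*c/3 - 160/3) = 3*c/(3*c^2 - 28*c + 32)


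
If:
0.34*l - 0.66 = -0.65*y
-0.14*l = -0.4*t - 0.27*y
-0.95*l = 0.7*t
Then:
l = 0.33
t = -0.45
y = 0.84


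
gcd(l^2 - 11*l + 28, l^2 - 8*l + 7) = l - 7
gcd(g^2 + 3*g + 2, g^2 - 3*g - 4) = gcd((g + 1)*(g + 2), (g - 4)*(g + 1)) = g + 1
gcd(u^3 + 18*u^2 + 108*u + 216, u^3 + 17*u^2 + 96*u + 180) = u^2 + 12*u + 36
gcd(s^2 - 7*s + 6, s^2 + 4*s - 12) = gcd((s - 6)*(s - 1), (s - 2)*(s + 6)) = 1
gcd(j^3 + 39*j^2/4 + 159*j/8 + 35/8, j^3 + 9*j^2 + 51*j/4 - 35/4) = j^2 + 19*j/2 + 35/2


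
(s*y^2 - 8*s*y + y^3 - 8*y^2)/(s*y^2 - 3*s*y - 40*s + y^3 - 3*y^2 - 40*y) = y/(y + 5)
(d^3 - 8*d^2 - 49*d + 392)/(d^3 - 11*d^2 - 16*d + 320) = (d^2 - 49)/(d^2 - 3*d - 40)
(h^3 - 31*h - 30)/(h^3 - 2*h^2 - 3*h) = (h^2 - h - 30)/(h*(h - 3))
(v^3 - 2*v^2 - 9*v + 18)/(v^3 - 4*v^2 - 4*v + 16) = (v^2 - 9)/(v^2 - 2*v - 8)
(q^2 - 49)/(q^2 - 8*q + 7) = (q + 7)/(q - 1)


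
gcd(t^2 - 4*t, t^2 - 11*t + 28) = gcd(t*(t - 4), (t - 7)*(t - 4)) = t - 4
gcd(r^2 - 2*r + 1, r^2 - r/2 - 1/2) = r - 1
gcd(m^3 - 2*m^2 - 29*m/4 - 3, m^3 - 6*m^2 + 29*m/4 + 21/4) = m + 1/2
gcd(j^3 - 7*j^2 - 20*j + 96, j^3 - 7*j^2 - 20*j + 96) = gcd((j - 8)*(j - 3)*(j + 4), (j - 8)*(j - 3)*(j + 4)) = j^3 - 7*j^2 - 20*j + 96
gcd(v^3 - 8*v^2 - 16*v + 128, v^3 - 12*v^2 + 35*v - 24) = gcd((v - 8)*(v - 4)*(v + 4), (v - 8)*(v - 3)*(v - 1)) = v - 8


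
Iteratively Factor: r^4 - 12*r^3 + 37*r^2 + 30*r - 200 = (r - 5)*(r^3 - 7*r^2 + 2*r + 40) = (r - 5)*(r - 4)*(r^2 - 3*r - 10) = (r - 5)^2*(r - 4)*(r + 2)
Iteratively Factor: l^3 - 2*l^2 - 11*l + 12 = (l - 4)*(l^2 + 2*l - 3) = (l - 4)*(l - 1)*(l + 3)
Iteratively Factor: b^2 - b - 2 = (b + 1)*(b - 2)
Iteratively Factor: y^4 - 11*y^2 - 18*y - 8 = (y + 1)*(y^3 - y^2 - 10*y - 8) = (y - 4)*(y + 1)*(y^2 + 3*y + 2) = (y - 4)*(y + 1)^2*(y + 2)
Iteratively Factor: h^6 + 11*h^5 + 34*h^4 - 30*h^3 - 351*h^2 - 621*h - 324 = (h + 4)*(h^5 + 7*h^4 + 6*h^3 - 54*h^2 - 135*h - 81) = (h + 3)*(h + 4)*(h^4 + 4*h^3 - 6*h^2 - 36*h - 27) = (h + 3)^2*(h + 4)*(h^3 + h^2 - 9*h - 9) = (h + 1)*(h + 3)^2*(h + 4)*(h^2 - 9) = (h + 1)*(h + 3)^3*(h + 4)*(h - 3)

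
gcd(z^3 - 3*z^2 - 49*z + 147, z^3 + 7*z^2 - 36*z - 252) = z + 7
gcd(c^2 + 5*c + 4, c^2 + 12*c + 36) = 1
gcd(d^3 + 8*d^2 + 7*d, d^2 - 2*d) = d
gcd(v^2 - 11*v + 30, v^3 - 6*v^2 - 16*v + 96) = v - 6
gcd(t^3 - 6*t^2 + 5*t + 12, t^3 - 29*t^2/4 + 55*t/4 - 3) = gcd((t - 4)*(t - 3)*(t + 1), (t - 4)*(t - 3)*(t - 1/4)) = t^2 - 7*t + 12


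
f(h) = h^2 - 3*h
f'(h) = 2*h - 3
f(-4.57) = 34.59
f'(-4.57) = -12.14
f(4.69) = 7.93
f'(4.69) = 6.38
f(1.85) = -2.13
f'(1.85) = 0.70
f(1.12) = -2.11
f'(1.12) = -0.76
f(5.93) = 17.37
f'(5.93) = 8.86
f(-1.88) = 9.17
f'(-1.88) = -6.76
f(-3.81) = 25.95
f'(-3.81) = -10.62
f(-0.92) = 3.61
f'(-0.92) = -4.84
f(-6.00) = 54.00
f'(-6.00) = -15.00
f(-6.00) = 54.00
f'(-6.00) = -15.00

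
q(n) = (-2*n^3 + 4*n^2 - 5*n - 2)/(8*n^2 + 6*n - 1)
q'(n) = (-16*n - 6)*(-2*n^3 + 4*n^2 - 5*n - 2)/(8*n^2 + 6*n - 1)^2 + (-6*n^2 + 8*n - 5)/(8*n^2 + 6*n - 1) = (-16*n^4 - 24*n^3 + 70*n^2 + 24*n + 17)/(64*n^4 + 96*n^3 + 20*n^2 - 12*n + 1)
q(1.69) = -0.27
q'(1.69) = 0.01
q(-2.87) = 1.94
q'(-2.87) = 0.00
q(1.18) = -0.33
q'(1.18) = 0.24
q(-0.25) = 0.23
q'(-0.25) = 3.92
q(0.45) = -1.09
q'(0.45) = 3.55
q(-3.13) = 1.95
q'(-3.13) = -0.05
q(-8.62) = 2.99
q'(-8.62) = -0.23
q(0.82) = -0.49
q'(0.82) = 0.73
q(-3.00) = 1.94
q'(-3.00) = -0.03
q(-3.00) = 1.94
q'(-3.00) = -0.03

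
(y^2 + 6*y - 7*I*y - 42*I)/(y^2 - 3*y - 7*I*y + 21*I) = (y + 6)/(y - 3)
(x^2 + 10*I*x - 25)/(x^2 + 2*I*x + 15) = (x + 5*I)/(x - 3*I)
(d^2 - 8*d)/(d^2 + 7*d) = (d - 8)/(d + 7)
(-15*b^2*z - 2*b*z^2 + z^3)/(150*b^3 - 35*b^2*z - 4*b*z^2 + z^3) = z*(3*b + z)/(-30*b^2 + b*z + z^2)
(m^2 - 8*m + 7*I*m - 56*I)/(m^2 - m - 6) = (m^2 + m*(-8 + 7*I) - 56*I)/(m^2 - m - 6)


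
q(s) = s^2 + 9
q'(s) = 2*s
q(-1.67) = 11.79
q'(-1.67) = -3.34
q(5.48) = 39.03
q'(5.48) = 10.96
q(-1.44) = 11.07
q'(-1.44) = -2.88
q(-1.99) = 12.96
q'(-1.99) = -3.98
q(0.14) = 9.02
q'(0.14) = 0.28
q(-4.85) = 32.52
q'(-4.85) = -9.70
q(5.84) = 43.11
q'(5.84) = 11.68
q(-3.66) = 22.40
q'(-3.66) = -7.32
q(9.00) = 90.00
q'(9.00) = 18.00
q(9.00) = 90.00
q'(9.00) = 18.00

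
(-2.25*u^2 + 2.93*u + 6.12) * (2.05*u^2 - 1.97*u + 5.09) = -4.6125*u^4 + 10.439*u^3 - 4.6786*u^2 + 2.8573*u + 31.1508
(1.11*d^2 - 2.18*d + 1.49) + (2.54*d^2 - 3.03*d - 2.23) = 3.65*d^2 - 5.21*d - 0.74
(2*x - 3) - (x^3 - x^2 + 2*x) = -x^3 + x^2 - 3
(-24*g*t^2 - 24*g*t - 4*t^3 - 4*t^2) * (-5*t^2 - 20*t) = 120*g*t^4 + 600*g*t^3 + 480*g*t^2 + 20*t^5 + 100*t^4 + 80*t^3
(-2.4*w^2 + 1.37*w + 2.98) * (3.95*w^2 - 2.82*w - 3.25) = -9.48*w^4 + 12.1795*w^3 + 15.7076*w^2 - 12.8561*w - 9.685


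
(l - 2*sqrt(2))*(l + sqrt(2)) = l^2 - sqrt(2)*l - 4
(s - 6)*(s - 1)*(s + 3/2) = s^3 - 11*s^2/2 - 9*s/2 + 9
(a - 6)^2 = a^2 - 12*a + 36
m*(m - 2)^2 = m^3 - 4*m^2 + 4*m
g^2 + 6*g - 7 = (g - 1)*(g + 7)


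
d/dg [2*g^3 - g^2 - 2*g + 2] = 6*g^2 - 2*g - 2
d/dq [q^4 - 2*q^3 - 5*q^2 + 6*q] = 4*q^3 - 6*q^2 - 10*q + 6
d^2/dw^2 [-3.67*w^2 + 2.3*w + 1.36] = -7.34000000000000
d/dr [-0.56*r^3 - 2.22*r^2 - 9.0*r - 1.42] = -1.68*r^2 - 4.44*r - 9.0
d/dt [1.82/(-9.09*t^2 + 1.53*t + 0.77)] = (33.0876*t - 2.7846)/(-9.09*t^2 + 1.53*t + 0.77)^2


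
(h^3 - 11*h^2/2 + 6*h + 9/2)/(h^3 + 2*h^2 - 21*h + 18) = (2*h^2 - 5*h - 3)/(2*(h^2 + 5*h - 6))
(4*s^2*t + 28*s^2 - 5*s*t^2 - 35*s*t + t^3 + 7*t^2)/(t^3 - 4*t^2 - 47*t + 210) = (4*s^2 - 5*s*t + t^2)/(t^2 - 11*t + 30)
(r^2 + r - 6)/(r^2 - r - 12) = (r - 2)/(r - 4)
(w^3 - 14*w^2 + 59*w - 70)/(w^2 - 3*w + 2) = (w^2 - 12*w + 35)/(w - 1)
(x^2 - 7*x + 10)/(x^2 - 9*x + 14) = (x - 5)/(x - 7)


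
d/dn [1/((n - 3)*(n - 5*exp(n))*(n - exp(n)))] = (-(1 - exp(n))*(n - 3)*(n - 5*exp(n)) + (n - 3)*(n - exp(n))*(5*exp(n) - 1) - (n - 5*exp(n))*(n - exp(n)))/((n - 3)^2*(n - 5*exp(n))^2*(n - exp(n))^2)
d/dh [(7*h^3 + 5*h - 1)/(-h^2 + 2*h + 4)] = (-7*h^4 + 28*h^3 + 89*h^2 - 2*h + 22)/(h^4 - 4*h^3 - 4*h^2 + 16*h + 16)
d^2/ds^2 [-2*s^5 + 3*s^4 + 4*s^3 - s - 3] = 4*s*(-10*s^2 + 9*s + 6)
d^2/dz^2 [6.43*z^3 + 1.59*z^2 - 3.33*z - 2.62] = 38.58*z + 3.18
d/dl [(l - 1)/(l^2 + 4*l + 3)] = (l^2 + 4*l - 2*(l - 1)*(l + 2) + 3)/(l^2 + 4*l + 3)^2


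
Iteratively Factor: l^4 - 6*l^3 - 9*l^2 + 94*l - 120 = (l - 2)*(l^3 - 4*l^2 - 17*l + 60) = (l - 2)*(l + 4)*(l^2 - 8*l + 15) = (l - 3)*(l - 2)*(l + 4)*(l - 5)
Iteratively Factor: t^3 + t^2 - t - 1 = (t + 1)*(t^2 - 1) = (t + 1)^2*(t - 1)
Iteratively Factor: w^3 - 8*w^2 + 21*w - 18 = (w - 2)*(w^2 - 6*w + 9) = (w - 3)*(w - 2)*(w - 3)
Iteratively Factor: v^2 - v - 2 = (v - 2)*(v + 1)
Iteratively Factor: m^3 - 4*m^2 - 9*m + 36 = (m + 3)*(m^2 - 7*m + 12) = (m - 3)*(m + 3)*(m - 4)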